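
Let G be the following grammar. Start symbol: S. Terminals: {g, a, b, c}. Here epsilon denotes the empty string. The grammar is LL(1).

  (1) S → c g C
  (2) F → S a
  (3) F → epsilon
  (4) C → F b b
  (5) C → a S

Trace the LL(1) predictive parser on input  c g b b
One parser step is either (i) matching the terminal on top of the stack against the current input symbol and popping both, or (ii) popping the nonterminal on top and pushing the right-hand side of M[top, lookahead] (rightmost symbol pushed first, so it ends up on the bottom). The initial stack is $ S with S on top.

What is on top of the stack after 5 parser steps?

b

     Stack    Input      Action
  1  $ S      c g b b $  expand S → c g C
  2  $ C g c  c g b b $  match c
  3  $ C g    g b b $    match g
  4  $ C      b b $      expand C → F b b
  5  $ b b F  b b $      expand F → epsilon
Stack after step 5: $ b b (top = b).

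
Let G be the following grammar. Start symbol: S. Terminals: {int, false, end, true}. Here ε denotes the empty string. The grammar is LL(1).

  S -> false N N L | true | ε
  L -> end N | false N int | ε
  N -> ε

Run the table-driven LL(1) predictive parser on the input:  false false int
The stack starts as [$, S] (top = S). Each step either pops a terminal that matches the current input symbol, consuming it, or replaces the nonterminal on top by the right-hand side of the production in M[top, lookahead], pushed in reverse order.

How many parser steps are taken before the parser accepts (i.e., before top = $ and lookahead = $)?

8

     Stack          Input              Action
  1  $ S            false false int $  expand S -> false N N L
  2  $ L N N false  false false int $  match false
  3  $ L N N        false int $        expand N -> ε
  4  $ L N          false int $        expand N -> ε
  5  $ L            false int $        expand L -> false N int
  6  $ int N false  false int $        match false
  7  $ int N        int $              expand N -> ε
  8  $ int          int $              match int
Accept reached after 8 steps.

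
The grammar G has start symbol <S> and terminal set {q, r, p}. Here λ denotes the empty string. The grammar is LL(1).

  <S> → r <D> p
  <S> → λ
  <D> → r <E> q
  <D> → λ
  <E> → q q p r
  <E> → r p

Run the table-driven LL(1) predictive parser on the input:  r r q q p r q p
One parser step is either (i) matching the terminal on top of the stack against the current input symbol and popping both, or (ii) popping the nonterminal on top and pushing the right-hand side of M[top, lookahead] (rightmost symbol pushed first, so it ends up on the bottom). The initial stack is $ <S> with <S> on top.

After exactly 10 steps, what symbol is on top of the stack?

p

      Stack          Input              Action
   1  $ <S>          r r q q p r q p $  expand <S> → r <D> p
   2  $ p <D> r      r r q q p r q p $  match r
   3  $ p <D>        r q q p r q p $    expand <D> → r <E> q
   4  $ p q <E> r    r q q p r q p $    match r
   5  $ p q <E>      q q p r q p $      expand <E> → q q p r
   6  $ p q r p q q  q q p r q p $      match q
   7  $ p q r p q    q p r q p $        match q
   8  $ p q r p      p r q p $          match p
   9  $ p q r        r q p $            match r
  10  $ p q          q p $              match q
Stack after step 10: $ p (top = p).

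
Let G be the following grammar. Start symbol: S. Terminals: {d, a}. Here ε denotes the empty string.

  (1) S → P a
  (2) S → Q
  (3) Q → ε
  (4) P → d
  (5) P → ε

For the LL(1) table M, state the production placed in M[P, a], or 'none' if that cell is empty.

P → ε

FIRST(Q) = {ε}
FIRST(P) = {ε, d}
FIRST(S) = {ε, a, d}  (via P a, Q)
FOLLOW(S) includes $ since S is the start symbol.
FOLLOW(P): in S→P a, P is followed by a with FIRST {a}. Thus FOLLOW(P) = {a}.
For P → d: FIRST(d) = {d}, so it goes in M[P, t] for t ∈ {d}.
For P → ε: FIRST(ε) = {ε}, so it goes in M[P, t] for t ∈ {}; since ε ∈ FIRST, also for every t ∈ FOLLOW(P) = {a}.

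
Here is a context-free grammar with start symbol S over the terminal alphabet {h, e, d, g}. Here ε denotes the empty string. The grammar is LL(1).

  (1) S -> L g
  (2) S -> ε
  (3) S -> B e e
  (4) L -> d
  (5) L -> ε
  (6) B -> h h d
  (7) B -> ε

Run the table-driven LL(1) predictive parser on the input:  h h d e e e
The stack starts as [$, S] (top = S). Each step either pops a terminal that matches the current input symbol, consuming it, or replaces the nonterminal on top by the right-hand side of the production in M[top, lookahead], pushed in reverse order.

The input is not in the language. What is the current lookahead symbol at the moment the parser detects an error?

e

     Stack        Input          Action
  1  $ S          h h d e e e $  expand S -> B e e
  2  $ e e B      h h d e e e $  expand B -> h h d
  3  $ e e d h h  h h d e e e $  match h
  4  $ e e d h    h d e e e $    match h
  5  $ e e d      d e e e $      match d
  6  $ e e        e e e $        match e
  7  $ e          e e $          match e
  8  $            e $            error: stack empty but input remains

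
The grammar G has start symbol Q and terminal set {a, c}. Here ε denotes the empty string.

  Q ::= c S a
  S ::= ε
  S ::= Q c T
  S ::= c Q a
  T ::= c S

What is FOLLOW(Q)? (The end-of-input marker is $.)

{$, a, c}

FIRST(Q) = {c}
FIRST(T) = {c}
FIRST(S) = {ε, c}  (via Q c T)
FOLLOW(Q) includes $ since Q is the start symbol.
FOLLOW(Q): in S::=Q c T, Q is followed by c T with FIRST {c}; in S::=c Q a, Q is followed by a with FIRST {a}. Thus FOLLOW(Q) = {$, a, c}.
FOLLOW(S): in Q::=c S a, S is followed by a with FIRST {a}; in T::=c S, the suffix after S is empty, so FOLLOW(S) ⊇ FOLLOW(T) = {a}. Thus FOLLOW(S) = {a}.
FOLLOW(T): in S::=Q c T, the suffix after T is empty, so FOLLOW(T) ⊇ FOLLOW(S) = {a}. Thus FOLLOW(T) = {a}.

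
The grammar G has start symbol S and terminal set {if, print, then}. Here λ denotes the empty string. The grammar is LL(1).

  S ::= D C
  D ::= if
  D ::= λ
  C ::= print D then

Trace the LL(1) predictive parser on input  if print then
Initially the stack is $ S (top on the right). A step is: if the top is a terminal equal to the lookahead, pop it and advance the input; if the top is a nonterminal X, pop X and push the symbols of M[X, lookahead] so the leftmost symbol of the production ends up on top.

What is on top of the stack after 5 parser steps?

     Stack           Input            Action
  1  $ S             if print then $  expand S ::= D C
  2  $ C D           if print then $  expand D ::= if
  3  $ C if          if print then $  match if
  4  $ C             print then $     expand C ::= print D then
  5  $ then D print  print then $     match print
Stack after step 5: $ then D (top = D).

D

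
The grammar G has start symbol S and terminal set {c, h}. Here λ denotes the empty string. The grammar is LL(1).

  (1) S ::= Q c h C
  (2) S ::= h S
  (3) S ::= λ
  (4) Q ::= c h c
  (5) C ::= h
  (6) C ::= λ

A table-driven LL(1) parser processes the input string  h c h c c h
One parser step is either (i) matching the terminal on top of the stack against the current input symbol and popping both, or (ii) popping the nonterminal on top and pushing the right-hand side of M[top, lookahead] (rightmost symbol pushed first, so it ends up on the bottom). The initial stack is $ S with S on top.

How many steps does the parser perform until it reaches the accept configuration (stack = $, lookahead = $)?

      Stack          Input          Action
   1  $ S            h c h c c h $  expand S ::= h S
   2  $ S h          h c h c c h $  match h
   3  $ S            c h c c h $    expand S ::= Q c h C
   4  $ C h c Q      c h c c h $    expand Q ::= c h c
   5  $ C h c c h c  c h c c h $    match c
   6  $ C h c c h    h c c h $      match h
   7  $ C h c c      c c h $        match c
   8  $ C h c        c h $          match c
   9  $ C h          h $            match h
  10  $ C            $              expand C ::= λ
Accept reached after 10 steps.

10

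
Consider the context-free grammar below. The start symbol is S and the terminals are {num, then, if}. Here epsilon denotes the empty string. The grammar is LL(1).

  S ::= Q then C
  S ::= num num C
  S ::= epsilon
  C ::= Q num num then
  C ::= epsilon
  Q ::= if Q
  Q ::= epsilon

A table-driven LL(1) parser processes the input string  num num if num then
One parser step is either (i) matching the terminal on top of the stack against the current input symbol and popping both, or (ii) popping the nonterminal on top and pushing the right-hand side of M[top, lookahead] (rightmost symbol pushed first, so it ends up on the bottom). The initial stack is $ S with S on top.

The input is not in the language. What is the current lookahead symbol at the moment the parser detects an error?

step 1: stack=$ S  input=num num if num then $  — expand S ::= num num C
step 2: stack=$ C num num  input=num num if num then $  — match num
step 3: stack=$ C num  input=num if num then $  — match num
step 4: stack=$ C  input=if num then $  — expand C ::= Q num num then
step 5: stack=$ then num num Q  input=if num then $  — expand Q ::= if Q
step 6: stack=$ then num num Q if  input=if num then $  — match if
step 7: stack=$ then num num Q  input=num then $  — expand Q ::= epsilon
step 8: stack=$ then num num  input=num then $  — match num
step 9: stack=$ then num  input=then $  — error: top is terminal num but lookahead is then

then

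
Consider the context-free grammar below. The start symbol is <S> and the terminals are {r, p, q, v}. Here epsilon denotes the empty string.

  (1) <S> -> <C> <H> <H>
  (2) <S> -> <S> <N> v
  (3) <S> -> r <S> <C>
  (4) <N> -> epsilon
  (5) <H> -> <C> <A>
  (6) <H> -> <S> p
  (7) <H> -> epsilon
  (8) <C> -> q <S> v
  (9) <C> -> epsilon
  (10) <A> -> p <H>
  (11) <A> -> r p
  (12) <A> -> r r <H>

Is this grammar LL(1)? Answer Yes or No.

FIRST(<S>) = {epsilon, p, q, r, v}
FIRST(<N>) = {epsilon}
FIRST(<H>) = {epsilon, p, q, r, v}
FIRST(<C>) = {epsilon, q}
FIRST(<A>) = {p, r}
FOLLOW(<S>) = {$, p, q, v}
FOLLOW(<N>) = {v}
FOLLOW(<H>) = {$, p, q, r, v}
FOLLOW(<C>) = {$, p, q, r, v}
FOLLOW(<A>) = {$, p, q, r, v}
Cell M[<A>, r] receives both <A> -> r p and <A> -> r r <H> — the grammar is not LL(1).

No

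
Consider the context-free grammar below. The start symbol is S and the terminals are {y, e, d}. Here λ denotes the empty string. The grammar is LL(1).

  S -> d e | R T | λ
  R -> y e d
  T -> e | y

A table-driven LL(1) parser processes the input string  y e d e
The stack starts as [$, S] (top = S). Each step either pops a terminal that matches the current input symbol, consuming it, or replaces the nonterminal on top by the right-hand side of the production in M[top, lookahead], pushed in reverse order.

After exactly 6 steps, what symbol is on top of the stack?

e

     Stack      Input      Action
  1  $ S        y e d e $  expand S -> R T
  2  $ T R      y e d e $  expand R -> y e d
  3  $ T d e y  y e d e $  match y
  4  $ T d e    e d e $    match e
  5  $ T d      d e $      match d
  6  $ T        e $        expand T -> e
Stack after step 6: $ e (top = e).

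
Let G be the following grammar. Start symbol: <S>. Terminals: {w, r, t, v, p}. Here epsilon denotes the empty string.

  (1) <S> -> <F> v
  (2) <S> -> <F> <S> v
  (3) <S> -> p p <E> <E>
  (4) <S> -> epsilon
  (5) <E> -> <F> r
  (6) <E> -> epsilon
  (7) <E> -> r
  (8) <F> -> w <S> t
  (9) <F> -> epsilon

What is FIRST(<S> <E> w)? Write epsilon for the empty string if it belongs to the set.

{p, r, v, w}

FIRST(<F>) = {epsilon, w}
FIRST(<S>) = {epsilon, p, v, w}  (via <F> v, <F> <S> v)
FIRST(<E>) = {epsilon, r, w}  (via <F> r)
FIRST(<S> <E> w): take FIRST of each symbol in turn, carrying on past any symbol whose FIRST contains epsilon; result {p, r, v, w}.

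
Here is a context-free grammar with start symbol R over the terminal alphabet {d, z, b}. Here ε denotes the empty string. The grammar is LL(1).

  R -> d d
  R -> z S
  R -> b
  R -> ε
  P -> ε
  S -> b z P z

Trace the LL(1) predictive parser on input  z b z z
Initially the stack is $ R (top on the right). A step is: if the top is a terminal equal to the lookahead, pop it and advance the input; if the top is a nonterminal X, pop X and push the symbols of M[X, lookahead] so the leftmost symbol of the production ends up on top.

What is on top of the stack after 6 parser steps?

step 1: stack=$ R  input=z b z z $  — expand R -> z S
step 2: stack=$ S z  input=z b z z $  — match z
step 3: stack=$ S  input=b z z $  — expand S -> b z P z
step 4: stack=$ z P z b  input=b z z $  — match b
step 5: stack=$ z P z  input=z z $  — match z
step 6: stack=$ z P  input=z $  — expand P -> ε
Stack after step 6: $ z (top = z).

z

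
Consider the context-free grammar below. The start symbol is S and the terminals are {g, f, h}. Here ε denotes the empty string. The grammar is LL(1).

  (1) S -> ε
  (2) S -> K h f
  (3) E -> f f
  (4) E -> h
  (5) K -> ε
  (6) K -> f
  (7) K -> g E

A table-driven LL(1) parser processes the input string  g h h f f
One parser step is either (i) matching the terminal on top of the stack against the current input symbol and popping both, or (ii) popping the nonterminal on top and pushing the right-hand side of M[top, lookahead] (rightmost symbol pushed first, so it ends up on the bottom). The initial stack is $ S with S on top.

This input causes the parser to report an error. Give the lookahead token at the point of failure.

step 1: stack=$ S  input=g h h f f $  — expand S -> K h f
step 2: stack=$ f h K  input=g h h f f $  — expand K -> g E
step 3: stack=$ f h E g  input=g h h f f $  — match g
step 4: stack=$ f h E  input=h h f f $  — expand E -> h
step 5: stack=$ f h h  input=h h f f $  — match h
step 6: stack=$ f h  input=h f f $  — match h
step 7: stack=$ f  input=f f $  — match f
step 8: stack=$  input=f $  — error: stack empty but input remains

f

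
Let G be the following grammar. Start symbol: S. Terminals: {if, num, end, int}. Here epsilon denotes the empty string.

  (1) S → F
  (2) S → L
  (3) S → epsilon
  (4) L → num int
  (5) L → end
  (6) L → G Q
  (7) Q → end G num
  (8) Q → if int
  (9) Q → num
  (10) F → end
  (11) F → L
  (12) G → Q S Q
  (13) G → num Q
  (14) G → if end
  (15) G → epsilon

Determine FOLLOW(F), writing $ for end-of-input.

FIRST(Q): from Q→end G num we get {end}; from Q→if int we get {if}; from Q→num we get {num}. So FIRST(Q) = {end, if, num}.
FIRST(G): from G→Q S Q we get {end, if, num}; from G→num Q we get {num}; from G→if end we get {if}; from G→epsilon we get {epsilon}. So FIRST(G) = {epsilon, end, if, num}.
FIRST(L): from L→num int we get {num}; from L→end we get {end}; from L→G Q we get {end, if, num}. So FIRST(L) = {end, if, num}.
FIRST(F): from F→end we get {end}; from F→L we get {end, if, num}. So FIRST(F) = {end, if, num}.
FIRST(S): from S→F we get {end, if, num}; from S→L we get {end, if, num}; from S→epsilon we get {epsilon}. So FIRST(S) = {epsilon, end, if, num}.
FOLLOW(S) includes $ since S is the start symbol.
FOLLOW(S): in G→Q S Q, S is followed by Q with FIRST {end, if, num}. Thus FOLLOW(S) = {$, end, if, num}.
FOLLOW(F): in S→F, the suffix after F is empty, so FOLLOW(F) ⊇ FOLLOW(S) = {$, end, if, num}. Thus FOLLOW(F) = {$, end, if, num}.
FOLLOW(L): in S→L, the suffix after L is empty, so FOLLOW(L) ⊇ FOLLOW(S) = {$, end, if, num}; in F→L, the suffix after L is empty, so FOLLOW(L) ⊇ FOLLOW(F) = {$, end, if, num}. Thus FOLLOW(L) = {$, end, if, num}.
FOLLOW(G): in L→G Q, G is followed by Q with FIRST {end, if, num}; in Q→end G num, G is followed by num with FIRST {num}. Thus FOLLOW(G) = {end, if, num}.
FOLLOW(Q): in L→G Q, the suffix after Q is empty, so FOLLOW(Q) ⊇ FOLLOW(L) = {$, end, if, num}; in G→Q S Q (occurrence 1), Q is followed by S Q with FIRST {end, if, num}; in G→Q S Q (occurrence 2), the suffix after Q is empty, so FOLLOW(Q) ⊇ FOLLOW(G) = {end, if, num}; in G→num Q, the suffix after Q is empty, so FOLLOW(Q) ⊇ FOLLOW(G) = {end, if, num}. Thus FOLLOW(Q) = {$, end, if, num}.

{$, end, if, num}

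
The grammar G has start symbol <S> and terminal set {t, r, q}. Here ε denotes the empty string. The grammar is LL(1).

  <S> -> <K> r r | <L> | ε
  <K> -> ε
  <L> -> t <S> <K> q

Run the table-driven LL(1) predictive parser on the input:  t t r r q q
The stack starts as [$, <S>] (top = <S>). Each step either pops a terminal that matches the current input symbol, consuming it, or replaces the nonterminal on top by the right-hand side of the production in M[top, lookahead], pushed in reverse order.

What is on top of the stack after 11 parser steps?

q

step 1: stack=$ <S>  input=t t r r q q $  — expand <S> -> <L>
step 2: stack=$ <L>  input=t t r r q q $  — expand <L> -> t <S> <K> q
step 3: stack=$ q <K> <S> t  input=t t r r q q $  — match t
step 4: stack=$ q <K> <S>  input=t r r q q $  — expand <S> -> <L>
step 5: stack=$ q <K> <L>  input=t r r q q $  — expand <L> -> t <S> <K> q
step 6: stack=$ q <K> q <K> <S> t  input=t r r q q $  — match t
step 7: stack=$ q <K> q <K> <S>  input=r r q q $  — expand <S> -> <K> r r
step 8: stack=$ q <K> q <K> r r <K>  input=r r q q $  — expand <K> -> ε
step 9: stack=$ q <K> q <K> r r  input=r r q q $  — match r
step 10: stack=$ q <K> q <K> r  input=r q q $  — match r
step 11: stack=$ q <K> q <K>  input=q q $  — expand <K> -> ε
Stack after step 11: $ q <K> q (top = q).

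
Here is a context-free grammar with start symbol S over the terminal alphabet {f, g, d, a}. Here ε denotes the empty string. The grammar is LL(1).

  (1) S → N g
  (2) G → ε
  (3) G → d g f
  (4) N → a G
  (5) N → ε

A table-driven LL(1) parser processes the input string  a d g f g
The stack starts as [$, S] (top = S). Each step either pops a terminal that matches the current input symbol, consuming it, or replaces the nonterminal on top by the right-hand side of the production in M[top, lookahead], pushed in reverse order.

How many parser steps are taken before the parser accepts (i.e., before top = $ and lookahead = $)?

8

     Stack      Input        Action
  1  $ S        a d g f g $  expand S → N g
  2  $ g N      a d g f g $  expand N → a G
  3  $ g G a    a d g f g $  match a
  4  $ g G      d g f g $    expand G → d g f
  5  $ g f g d  d g f g $    match d
  6  $ g f g    g f g $      match g
  7  $ g f      f g $        match f
  8  $ g        g $          match g
Accept reached after 8 steps.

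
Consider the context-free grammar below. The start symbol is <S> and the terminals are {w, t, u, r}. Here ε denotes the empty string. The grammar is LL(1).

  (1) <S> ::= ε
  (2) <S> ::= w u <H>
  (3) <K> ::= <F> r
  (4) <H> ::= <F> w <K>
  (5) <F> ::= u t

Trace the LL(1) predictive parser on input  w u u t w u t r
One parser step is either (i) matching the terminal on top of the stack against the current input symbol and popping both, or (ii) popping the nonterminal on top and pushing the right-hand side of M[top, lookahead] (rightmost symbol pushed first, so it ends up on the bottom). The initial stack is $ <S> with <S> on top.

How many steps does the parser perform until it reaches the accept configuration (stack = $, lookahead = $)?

step 1: stack=$ <S>  input=w u u t w u t r $  — expand <S> ::= w u <H>
step 2: stack=$ <H> u w  input=w u u t w u t r $  — match w
step 3: stack=$ <H> u  input=u u t w u t r $  — match u
step 4: stack=$ <H>  input=u t w u t r $  — expand <H> ::= <F> w <K>
step 5: stack=$ <K> w <F>  input=u t w u t r $  — expand <F> ::= u t
step 6: stack=$ <K> w t u  input=u t w u t r $  — match u
step 7: stack=$ <K> w t  input=t w u t r $  — match t
step 8: stack=$ <K> w  input=w u t r $  — match w
step 9: stack=$ <K>  input=u t r $  — expand <K> ::= <F> r
step 10: stack=$ r <F>  input=u t r $  — expand <F> ::= u t
step 11: stack=$ r t u  input=u t r $  — match u
step 12: stack=$ r t  input=t r $  — match t
step 13: stack=$ r  input=r $  — match r
Accept reached after 13 steps.

13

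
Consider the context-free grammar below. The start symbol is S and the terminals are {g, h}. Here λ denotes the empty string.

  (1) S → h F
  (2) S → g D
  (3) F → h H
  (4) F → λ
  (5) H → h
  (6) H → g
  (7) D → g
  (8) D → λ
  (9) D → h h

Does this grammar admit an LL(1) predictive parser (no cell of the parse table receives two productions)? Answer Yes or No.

FIRST(S) = {g, h}
FIRST(F) = {λ, h}
FIRST(H) = {g, h}
FIRST(D) = {λ, g, h}
FOLLOW(S) = {$}
FOLLOW(F) = {$}
FOLLOW(H) = {$}
FOLLOW(D) = {$}
Each cell of M receives at most one production.

Yes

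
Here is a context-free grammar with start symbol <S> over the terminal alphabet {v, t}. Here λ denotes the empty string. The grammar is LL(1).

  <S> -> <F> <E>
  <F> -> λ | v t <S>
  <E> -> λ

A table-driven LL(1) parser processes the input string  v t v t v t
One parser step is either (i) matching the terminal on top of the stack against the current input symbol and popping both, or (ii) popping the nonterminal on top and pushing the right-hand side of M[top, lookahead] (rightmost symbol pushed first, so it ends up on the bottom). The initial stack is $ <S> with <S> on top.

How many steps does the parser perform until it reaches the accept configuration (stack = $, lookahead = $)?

step 1: stack=$ <S>  input=v t v t v t $  — expand <S> -> <F> <E>
step 2: stack=$ <E> <F>  input=v t v t v t $  — expand <F> -> v t <S>
step 3: stack=$ <E> <S> t v  input=v t v t v t $  — match v
step 4: stack=$ <E> <S> t  input=t v t v t $  — match t
step 5: stack=$ <E> <S>  input=v t v t $  — expand <S> -> <F> <E>
step 6: stack=$ <E> <E> <F>  input=v t v t $  — expand <F> -> v t <S>
step 7: stack=$ <E> <E> <S> t v  input=v t v t $  — match v
step 8: stack=$ <E> <E> <S> t  input=t v t $  — match t
step 9: stack=$ <E> <E> <S>  input=v t $  — expand <S> -> <F> <E>
step 10: stack=$ <E> <E> <E> <F>  input=v t $  — expand <F> -> v t <S>
step 11: stack=$ <E> <E> <E> <S> t v  input=v t $  — match v
step 12: stack=$ <E> <E> <E> <S> t  input=t $  — match t
step 13: stack=$ <E> <E> <E> <S>  input=$  — expand <S> -> <F> <E>
step 14: stack=$ <E> <E> <E> <E> <F>  input=$  — expand <F> -> λ
step 15: stack=$ <E> <E> <E> <E>  input=$  — expand <E> -> λ
step 16: stack=$ <E> <E> <E>  input=$  — expand <E> -> λ
step 17: stack=$ <E> <E>  input=$  — expand <E> -> λ
step 18: stack=$ <E>  input=$  — expand <E> -> λ
Accept reached after 18 steps.

18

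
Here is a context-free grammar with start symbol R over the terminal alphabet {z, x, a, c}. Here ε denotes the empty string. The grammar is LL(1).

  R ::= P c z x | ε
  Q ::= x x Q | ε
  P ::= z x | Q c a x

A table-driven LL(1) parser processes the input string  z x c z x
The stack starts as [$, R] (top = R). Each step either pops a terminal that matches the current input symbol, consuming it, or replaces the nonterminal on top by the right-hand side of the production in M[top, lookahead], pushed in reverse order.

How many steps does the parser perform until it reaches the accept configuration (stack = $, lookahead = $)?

7

     Stack        Input        Action
  1  $ R          z x c z x $  expand R ::= P c z x
  2  $ x z c P    z x c z x $  expand P ::= z x
  3  $ x z c x z  z x c z x $  match z
  4  $ x z c x    x c z x $    match x
  5  $ x z c      c z x $      match c
  6  $ x z        z x $        match z
  7  $ x          x $          match x
Accept reached after 7 steps.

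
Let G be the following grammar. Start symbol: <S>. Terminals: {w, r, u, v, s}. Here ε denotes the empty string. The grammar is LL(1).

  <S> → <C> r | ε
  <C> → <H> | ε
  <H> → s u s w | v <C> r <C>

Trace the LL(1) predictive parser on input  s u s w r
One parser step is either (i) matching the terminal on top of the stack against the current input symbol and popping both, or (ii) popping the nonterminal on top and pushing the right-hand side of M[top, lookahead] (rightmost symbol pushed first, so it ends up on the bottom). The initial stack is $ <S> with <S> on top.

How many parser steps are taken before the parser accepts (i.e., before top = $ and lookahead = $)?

step 1: stack=$ <S>  input=s u s w r $  — expand <S> → <C> r
step 2: stack=$ r <C>  input=s u s w r $  — expand <C> → <H>
step 3: stack=$ r <H>  input=s u s w r $  — expand <H> → s u s w
step 4: stack=$ r w s u s  input=s u s w r $  — match s
step 5: stack=$ r w s u  input=u s w r $  — match u
step 6: stack=$ r w s  input=s w r $  — match s
step 7: stack=$ r w  input=w r $  — match w
step 8: stack=$ r  input=r $  — match r
Accept reached after 8 steps.

8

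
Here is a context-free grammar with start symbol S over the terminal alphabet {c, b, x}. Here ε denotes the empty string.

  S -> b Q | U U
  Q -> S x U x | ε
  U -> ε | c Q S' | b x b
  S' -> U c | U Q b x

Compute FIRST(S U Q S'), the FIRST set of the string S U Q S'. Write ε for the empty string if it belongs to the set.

{b, c, x}

FIRST(U): from U->ε we get {ε}; from U->c Q S' we get {c}; from U->b x b we get {b}. So FIRST(U) = {ε, b, c}.
FIRST(S): from S->b Q we get {b}; from S->U U we get {ε, b, c}. So FIRST(S) = {ε, b, c}.
FIRST(Q): from Q->S x U x we get {b, c, x}; from Q->ε we get {ε}. So FIRST(Q) = {ε, b, c, x}.
FIRST(S'): from S'->U c we get {b, c}; from S'->U Q b x we get {b, c, x}. So FIRST(S') = {b, c, x}.
FIRST(S U Q S'): take FIRST of each symbol in turn, carrying on past any symbol whose FIRST contains ε; result {b, c, x}.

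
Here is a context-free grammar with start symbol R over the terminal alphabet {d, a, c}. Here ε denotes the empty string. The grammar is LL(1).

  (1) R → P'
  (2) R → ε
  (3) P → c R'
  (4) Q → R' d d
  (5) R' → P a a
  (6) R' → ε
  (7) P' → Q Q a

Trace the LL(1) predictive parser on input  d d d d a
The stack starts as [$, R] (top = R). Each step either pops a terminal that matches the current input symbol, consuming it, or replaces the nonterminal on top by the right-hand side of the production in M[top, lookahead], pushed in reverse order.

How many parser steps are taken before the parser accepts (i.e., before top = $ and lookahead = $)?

step 1: stack=$ R  input=d d d d a $  — expand R → P'
step 2: stack=$ P'  input=d d d d a $  — expand P' → Q Q a
step 3: stack=$ a Q Q  input=d d d d a $  — expand Q → R' d d
step 4: stack=$ a Q d d R'  input=d d d d a $  — expand R' → ε
step 5: stack=$ a Q d d  input=d d d d a $  — match d
step 6: stack=$ a Q d  input=d d d a $  — match d
step 7: stack=$ a Q  input=d d a $  — expand Q → R' d d
step 8: stack=$ a d d R'  input=d d a $  — expand R' → ε
step 9: stack=$ a d d  input=d d a $  — match d
step 10: stack=$ a d  input=d a $  — match d
step 11: stack=$ a  input=a $  — match a
Accept reached after 11 steps.

11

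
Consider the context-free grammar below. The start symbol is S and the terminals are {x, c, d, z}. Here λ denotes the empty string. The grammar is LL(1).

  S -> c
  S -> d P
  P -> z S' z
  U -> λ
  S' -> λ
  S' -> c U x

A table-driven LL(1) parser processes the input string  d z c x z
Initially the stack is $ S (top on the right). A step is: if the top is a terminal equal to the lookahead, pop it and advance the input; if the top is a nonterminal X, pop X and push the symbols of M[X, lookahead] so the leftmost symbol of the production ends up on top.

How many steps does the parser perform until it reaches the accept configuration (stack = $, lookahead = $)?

step 1: stack=$ S  input=d z c x z $  — expand S -> d P
step 2: stack=$ P d  input=d z c x z $  — match d
step 3: stack=$ P  input=z c x z $  — expand P -> z S' z
step 4: stack=$ z S' z  input=z c x z $  — match z
step 5: stack=$ z S'  input=c x z $  — expand S' -> c U x
step 6: stack=$ z x U c  input=c x z $  — match c
step 7: stack=$ z x U  input=x z $  — expand U -> λ
step 8: stack=$ z x  input=x z $  — match x
step 9: stack=$ z  input=z $  — match z
Accept reached after 9 steps.

9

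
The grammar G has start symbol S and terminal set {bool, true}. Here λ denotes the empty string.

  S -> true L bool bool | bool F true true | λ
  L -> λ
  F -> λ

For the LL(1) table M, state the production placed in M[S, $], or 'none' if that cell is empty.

FIRST(S): from S->true L bool bool we get {true}; from S->bool F true true we get {bool}; from S->λ we get {λ}. So FIRST(S) = {λ, bool, true}.
FIRST(L): from L->λ we get {λ}. So FIRST(L) = {λ}.
FIRST(F): from F->λ we get {λ}. So FIRST(F) = {λ}.
FOLLOW(S) includes $ since S is the start symbol.
FOLLOW(S): S appears on no right-hand side. Thus FOLLOW(S) = {$}.
For S -> true L bool bool: FIRST(true L bool bool) = {true}, so it goes in M[S, t] for t ∈ {true}.
For S -> bool F true true: FIRST(bool F true true) = {bool}, so it goes in M[S, t] for t ∈ {bool}.
For S -> λ: FIRST(λ) = {λ}, so it goes in M[S, t] for t ∈ {}; since λ ∈ FIRST, also for every t ∈ FOLLOW(S) = {$}.

S -> λ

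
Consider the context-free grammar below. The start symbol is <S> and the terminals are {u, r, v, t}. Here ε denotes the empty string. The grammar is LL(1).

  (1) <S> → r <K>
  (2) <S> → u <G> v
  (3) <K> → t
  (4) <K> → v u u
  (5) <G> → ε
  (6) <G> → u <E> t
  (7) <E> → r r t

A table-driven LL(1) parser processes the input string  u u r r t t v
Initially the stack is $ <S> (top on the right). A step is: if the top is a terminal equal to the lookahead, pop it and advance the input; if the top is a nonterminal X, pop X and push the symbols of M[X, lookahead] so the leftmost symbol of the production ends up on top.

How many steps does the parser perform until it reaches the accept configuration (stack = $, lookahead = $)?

10

      Stack        Input            Action
   1  $ <S>        u u r r t t v $  expand <S> → u <G> v
   2  $ v <G> u    u u r r t t v $  match u
   3  $ v <G>      u r r t t v $    expand <G> → u <E> t
   4  $ v t <E> u  u r r t t v $    match u
   5  $ v t <E>    r r t t v $      expand <E> → r r t
   6  $ v t t r r  r r t t v $      match r
   7  $ v t t r    r t t v $        match r
   8  $ v t t      t t v $          match t
   9  $ v t        t v $            match t
  10  $ v          v $              match v
Accept reached after 10 steps.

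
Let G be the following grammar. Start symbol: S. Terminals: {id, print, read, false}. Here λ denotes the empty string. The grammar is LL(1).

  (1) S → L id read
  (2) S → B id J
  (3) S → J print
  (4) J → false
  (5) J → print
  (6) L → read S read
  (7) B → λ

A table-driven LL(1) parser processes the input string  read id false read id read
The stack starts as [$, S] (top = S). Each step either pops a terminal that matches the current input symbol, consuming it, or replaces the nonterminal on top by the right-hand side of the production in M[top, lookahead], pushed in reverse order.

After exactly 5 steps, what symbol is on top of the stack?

id

     Stack                  Input                         Action
  1  $ S                    read id false read id read $  expand S → L id read
  2  $ read id L            read id false read id read $  expand L → read S read
  3  $ read id read S read  read id false read id read $  match read
  4  $ read id read S       id false read id read $       expand S → B id J
  5  $ read id read J id B  id false read id read $       expand B → λ
Stack after step 5: $ read id read J id (top = id).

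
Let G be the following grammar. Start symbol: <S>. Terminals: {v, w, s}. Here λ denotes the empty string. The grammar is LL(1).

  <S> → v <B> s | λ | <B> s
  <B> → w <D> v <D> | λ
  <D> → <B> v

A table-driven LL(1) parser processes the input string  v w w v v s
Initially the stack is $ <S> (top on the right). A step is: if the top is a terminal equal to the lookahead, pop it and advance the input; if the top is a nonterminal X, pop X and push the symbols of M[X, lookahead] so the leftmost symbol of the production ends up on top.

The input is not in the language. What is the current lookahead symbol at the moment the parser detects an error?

step 1: stack=$ <S>  input=v w w v v s $  — expand <S> → v <B> s
step 2: stack=$ s <B> v  input=v w w v v s $  — match v
step 3: stack=$ s <B>  input=w w v v s $  — expand <B> → w <D> v <D>
step 4: stack=$ s <D> v <D> w  input=w w v v s $  — match w
step 5: stack=$ s <D> v <D>  input=w v v s $  — expand <D> → <B> v
step 6: stack=$ s <D> v v <B>  input=w v v s $  — expand <B> → w <D> v <D>
step 7: stack=$ s <D> v v <D> v <D> w  input=w v v s $  — match w
step 8: stack=$ s <D> v v <D> v <D>  input=v v s $  — expand <D> → <B> v
step 9: stack=$ s <D> v v <D> v v <B>  input=v v s $  — expand <B> → λ
step 10: stack=$ s <D> v v <D> v v  input=v v s $  — match v
step 11: stack=$ s <D> v v <D> v  input=v s $  — match v
step 12: stack=$ s <D> v v <D>  input=s $  — error: M[<D>, s] is empty

s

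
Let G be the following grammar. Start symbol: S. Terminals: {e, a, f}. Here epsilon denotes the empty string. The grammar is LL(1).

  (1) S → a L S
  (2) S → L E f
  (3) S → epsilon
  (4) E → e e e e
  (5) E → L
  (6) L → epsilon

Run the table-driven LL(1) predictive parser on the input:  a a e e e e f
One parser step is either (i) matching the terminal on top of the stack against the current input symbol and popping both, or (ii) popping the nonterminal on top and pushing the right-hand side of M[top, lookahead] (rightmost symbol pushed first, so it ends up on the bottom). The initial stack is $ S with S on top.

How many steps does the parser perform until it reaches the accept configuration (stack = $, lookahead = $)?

14

      Stack        Input            Action
   1  $ S          a a e e e e f $  expand S → a L S
   2  $ S L a      a a e e e e f $  match a
   3  $ S L        a e e e e f $    expand L → epsilon
   4  $ S          a e e e e f $    expand S → a L S
   5  $ S L a      a e e e e f $    match a
   6  $ S L        e e e e f $      expand L → epsilon
   7  $ S          e e e e f $      expand S → L E f
   8  $ f E L      e e e e f $      expand L → epsilon
   9  $ f E        e e e e f $      expand E → e e e e
  10  $ f e e e e  e e e e f $      match e
  11  $ f e e e    e e e f $        match e
  12  $ f e e      e e f $          match e
  13  $ f e        e f $            match e
  14  $ f          f $              match f
Accept reached after 14 steps.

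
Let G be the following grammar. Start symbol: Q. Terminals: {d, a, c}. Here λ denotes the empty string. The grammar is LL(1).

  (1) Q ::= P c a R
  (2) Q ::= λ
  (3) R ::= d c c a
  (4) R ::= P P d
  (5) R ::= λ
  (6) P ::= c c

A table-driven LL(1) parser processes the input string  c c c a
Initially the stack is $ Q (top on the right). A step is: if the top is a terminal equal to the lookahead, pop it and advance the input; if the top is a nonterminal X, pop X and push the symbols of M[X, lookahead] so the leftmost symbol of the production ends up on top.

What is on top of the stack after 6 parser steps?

     Stack        Input      Action
  1  $ Q          c c c a $  expand Q ::= P c a R
  2  $ R a c P    c c c a $  expand P ::= c c
  3  $ R a c c c  c c c a $  match c
  4  $ R a c c    c c a $    match c
  5  $ R a c      c a $      match c
  6  $ R a        a $        match a
Stack after step 6: $ R (top = R).

R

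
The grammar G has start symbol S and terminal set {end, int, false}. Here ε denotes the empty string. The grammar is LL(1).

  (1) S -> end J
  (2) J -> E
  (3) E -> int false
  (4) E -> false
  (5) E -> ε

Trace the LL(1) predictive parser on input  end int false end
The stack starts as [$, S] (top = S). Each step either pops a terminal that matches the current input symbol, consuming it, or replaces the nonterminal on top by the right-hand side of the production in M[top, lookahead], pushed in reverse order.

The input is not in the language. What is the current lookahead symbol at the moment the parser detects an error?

     Stack        Input                Action
  1  $ S          end int false end $  expand S -> end J
  2  $ J end      end int false end $  match end
  3  $ J          int false end $      expand J -> E
  4  $ E          int false end $      expand E -> int false
  5  $ false int  int false end $      match int
  6  $ false      false end $          match false
  7  $            end $                error: stack empty but input remains

end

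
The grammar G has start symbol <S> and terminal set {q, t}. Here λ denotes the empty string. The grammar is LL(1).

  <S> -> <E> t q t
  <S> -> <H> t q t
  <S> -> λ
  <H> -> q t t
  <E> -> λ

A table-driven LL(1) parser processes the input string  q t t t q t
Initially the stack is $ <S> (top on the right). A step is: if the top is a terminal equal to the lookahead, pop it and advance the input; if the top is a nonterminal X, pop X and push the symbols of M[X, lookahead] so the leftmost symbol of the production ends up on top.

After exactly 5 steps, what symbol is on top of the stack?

     Stack          Input          Action
  1  $ <S>          q t t t q t $  expand <S> -> <H> t q t
  2  $ t q t <H>    q t t t q t $  expand <H> -> q t t
  3  $ t q t t t q  q t t t q t $  match q
  4  $ t q t t t    t t t q t $    match t
  5  $ t q t t      t t q t $      match t
Stack after step 5: $ t q t (top = t).

t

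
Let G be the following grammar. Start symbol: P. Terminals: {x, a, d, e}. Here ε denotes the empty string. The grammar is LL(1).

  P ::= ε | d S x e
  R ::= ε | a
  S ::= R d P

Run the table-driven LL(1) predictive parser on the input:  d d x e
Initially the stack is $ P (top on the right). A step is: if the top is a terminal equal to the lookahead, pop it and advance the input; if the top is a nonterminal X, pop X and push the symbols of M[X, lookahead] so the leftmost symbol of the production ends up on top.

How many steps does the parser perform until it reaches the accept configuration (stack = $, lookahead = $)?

     Stack        Input      Action
  1  $ P          d d x e $  expand P ::= d S x e
  2  $ e x S d    d d x e $  match d
  3  $ e x S      d x e $    expand S ::= R d P
  4  $ e x P d R  d x e $    expand R ::= ε
  5  $ e x P d    d x e $    match d
  6  $ e x P      x e $      expand P ::= ε
  7  $ e x        x e $      match x
  8  $ e          e $        match e
Accept reached after 8 steps.

8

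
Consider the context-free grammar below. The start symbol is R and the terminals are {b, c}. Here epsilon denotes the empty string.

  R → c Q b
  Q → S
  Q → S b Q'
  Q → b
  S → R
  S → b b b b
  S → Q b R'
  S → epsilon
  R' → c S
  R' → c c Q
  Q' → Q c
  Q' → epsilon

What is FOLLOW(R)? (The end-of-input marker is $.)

FIRST(R): from R→c Q b we get {c}. So FIRST(R) = {c}.
FIRST(R'): from R'→c S we get {c}; from R'→c c Q we get {c}. So FIRST(R') = {c}.
FIRST(Q): from Q→S we get {epsilon, b, c}; from Q→S b Q' we get {b, c}; from Q→b we get {b}. So FIRST(Q) = {epsilon, b, c}.
FIRST(S): from S→R we get {c}; from S→b b b b we get {b}; from S→Q b R' we get {b, c}; from S→epsilon we get {epsilon}. So FIRST(S) = {epsilon, b, c}.
FIRST(Q'): from Q'→Q c we get {b, c}; from Q'→epsilon we get {epsilon}. So FIRST(Q') = {epsilon, b, c}.
FOLLOW(R) includes $ since R is the start symbol.
FOLLOW(R): in S→R, the suffix after R is empty, so FOLLOW(R) ⊇ FOLLOW(S) = {b, c}. Thus FOLLOW(R) = {$, b, c}.
FOLLOW(Q): in R→c Q b, Q is followed by b with FIRST {b}; in S→Q b R', Q is followed by b R' with FIRST {b}; in R'→c c Q, the suffix after Q is empty, so FOLLOW(Q) ⊇ FOLLOW(R') = {b, c}; in Q'→Q c, Q is followed by c with FIRST {c}. Thus FOLLOW(Q) = {b, c}.
FOLLOW(Q'): in Q→S b Q', the suffix after Q' is empty, so FOLLOW(Q') ⊇ FOLLOW(Q) = {b, c}. Thus FOLLOW(Q') = {b, c}.
FOLLOW(S): in Q→S, the suffix after S is empty, so FOLLOW(S) ⊇ FOLLOW(Q) = {b, c}; in Q→S b Q', S is followed by b Q' with FIRST {b}; in R'→c S, the suffix after S is empty, so FOLLOW(S) ⊇ FOLLOW(R') = {b, c}. Thus FOLLOW(S) = {b, c}.
FOLLOW(R'): in S→Q b R', the suffix after R' is empty, so FOLLOW(R') ⊇ FOLLOW(S) = {b, c}. Thus FOLLOW(R') = {b, c}.

{$, b, c}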